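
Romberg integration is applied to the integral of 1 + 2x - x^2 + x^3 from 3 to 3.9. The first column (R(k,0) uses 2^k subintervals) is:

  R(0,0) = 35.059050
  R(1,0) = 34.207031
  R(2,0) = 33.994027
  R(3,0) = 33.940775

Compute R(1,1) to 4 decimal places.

Richardson extrapolation on the trapezoidal column (denominator 4−1=3):
R(1,1) = (4·34.207031 − 35.059050) / 3 = 33.923025

33.9230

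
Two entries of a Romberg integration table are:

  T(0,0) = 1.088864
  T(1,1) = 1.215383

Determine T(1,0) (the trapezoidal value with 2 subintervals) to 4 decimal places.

1.1838

From T(1,1) = (4·T(1,0) − T(0,0))/3, solve for T(1,0):
4·T(1,0) = 3·1.215383 + 1.088864 = 4.735013
T(1,0) = 1.183753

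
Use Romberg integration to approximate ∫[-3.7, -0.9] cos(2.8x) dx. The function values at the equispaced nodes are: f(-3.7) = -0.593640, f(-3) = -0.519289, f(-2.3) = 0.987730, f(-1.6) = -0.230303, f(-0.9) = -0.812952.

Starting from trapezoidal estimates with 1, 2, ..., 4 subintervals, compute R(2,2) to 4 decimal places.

R(0,0) (trapezoid, 1 panel, h=2.8000): -1.969229
R(1,0) (trapezoid, 2 panels, h=1.4000): 0.398208
R(2,0) (trapezoid, 4 panels, h=0.7000): -0.325611
R(1,1) = 0.398208 + (0.398208 − (-1.969229))/3 = 1.187354
R(2,1) = -0.325611 + (-0.325611 − 0.398208)/3 = -0.566884
R(2,2) = -0.566884 + (-0.566884 − 1.187354)/15 = -0.683833

-0.6838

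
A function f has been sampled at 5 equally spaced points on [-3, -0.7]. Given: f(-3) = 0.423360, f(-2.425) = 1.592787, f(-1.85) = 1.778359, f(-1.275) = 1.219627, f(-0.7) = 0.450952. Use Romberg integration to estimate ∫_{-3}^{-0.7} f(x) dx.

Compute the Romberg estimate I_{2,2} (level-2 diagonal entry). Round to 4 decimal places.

I_{0,0} (trapezoid, 1 panel, h=2.3000): 1.005459
I_{1,0} (trapezoid, 2 panels, h=1.1500): 2.547842
I_{2,0} (trapezoid, 4 panels, h=0.5750): 2.891059
I_{1,1} = 2.547842 + (2.547842 − 1.005459)/3 = 3.061970
I_{2,1} = 2.891059 + (2.891059 − 2.547842)/3 = 3.005465
I_{2,2} = 3.005465 + (3.005465 − 3.061970)/15 = 3.001698

3.0017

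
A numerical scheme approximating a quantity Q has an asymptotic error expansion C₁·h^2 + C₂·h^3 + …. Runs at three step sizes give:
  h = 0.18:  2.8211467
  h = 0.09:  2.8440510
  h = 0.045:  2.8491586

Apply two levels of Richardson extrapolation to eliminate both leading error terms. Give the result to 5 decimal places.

First eliminate the h^2 term (factor 2^2 = 4):
  B₁ = (4·2.8440510 − 2.8211467)/3 = 2.8516858
  B₂ = (4·2.8491586 − 2.8440510)/3 = 2.8508611
Then eliminate the h^3 term (factor 2^3 = 8):
  (8·2.8508611 − 2.8516858)/7 = 2.8507433

2.85074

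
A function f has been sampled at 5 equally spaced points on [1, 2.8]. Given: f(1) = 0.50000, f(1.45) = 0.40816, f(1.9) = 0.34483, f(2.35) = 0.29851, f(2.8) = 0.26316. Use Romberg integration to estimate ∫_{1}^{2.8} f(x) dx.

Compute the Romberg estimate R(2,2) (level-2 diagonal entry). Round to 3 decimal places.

R(0,0) (trapezoid, 1 panel, h=1.8000): 0.68684
R(1,0) (trapezoid, 2 panels, h=0.9000): 0.65377
R(2,0) (trapezoid, 4 panels, h=0.4500): 0.64489
R(1,1) = 0.65377 + (0.65377 − 0.68684)/3 = 0.64275
R(2,1) = 0.64489 + (0.64489 − 0.65377)/3 = 0.64193
R(2,2) = 0.64193 + (0.64193 − 0.64275)/15 = 0.64188

0.642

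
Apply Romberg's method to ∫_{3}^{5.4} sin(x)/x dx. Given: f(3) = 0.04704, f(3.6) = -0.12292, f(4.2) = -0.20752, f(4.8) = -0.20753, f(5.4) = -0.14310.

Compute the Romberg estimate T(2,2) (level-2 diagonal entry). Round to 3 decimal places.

T(0,0) (trapezoid, 1 panel, h=2.4000): -0.11527
T(1,0) (trapezoid, 2 panels, h=1.2000): -0.30666
T(2,0) (trapezoid, 4 panels, h=0.6000): -0.35160
T(1,1) = -0.30666 + (-0.30666 − (-0.11527))/3 = -0.37046
T(2,1) = -0.35160 + (-0.35160 − (-0.30666))/3 = -0.36658
T(2,2) = -0.36658 + (-0.36658 − (-0.37046))/15 = -0.36632

-0.366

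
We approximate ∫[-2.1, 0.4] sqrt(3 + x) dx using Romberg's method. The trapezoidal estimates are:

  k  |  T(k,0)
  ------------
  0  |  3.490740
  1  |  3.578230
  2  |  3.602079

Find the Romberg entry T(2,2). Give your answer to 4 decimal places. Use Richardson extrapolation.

3.6102

T(1,1) = 3.578230 + (3.578230 − 3.490740)/3 = 3.607393
T(2,1) = 3.602079 + (3.602079 − 3.578230)/3 = 3.610029
T(2,2) = 3.610029 + (3.610029 − 3.607393)/15 = 3.610205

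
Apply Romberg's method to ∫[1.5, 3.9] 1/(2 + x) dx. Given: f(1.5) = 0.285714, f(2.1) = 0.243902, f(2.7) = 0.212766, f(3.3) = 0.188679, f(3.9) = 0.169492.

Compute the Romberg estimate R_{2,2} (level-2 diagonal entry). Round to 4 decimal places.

0.5222

R_{0,0} (trapezoid, 1 panel, h=2.4000): 0.546247
R_{1,0} (trapezoid, 2 panels, h=1.2000): 0.528443
R_{2,0} (trapezoid, 4 panels, h=0.6000): 0.523770
R_{1,1} = 0.528443 + (0.528443 − 0.546247)/3 = 0.522508
R_{2,1} = 0.523770 + (0.523770 − 0.528443)/3 = 0.522212
R_{2,2} = 0.522212 + (0.522212 − 0.522508)/15 = 0.522192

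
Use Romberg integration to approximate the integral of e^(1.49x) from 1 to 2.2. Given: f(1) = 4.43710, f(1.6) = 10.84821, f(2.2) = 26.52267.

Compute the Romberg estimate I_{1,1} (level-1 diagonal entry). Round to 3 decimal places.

I_{0,0} (trapezoid, 1 panel, h=1.2000): 18.57586
I_{1,0} (trapezoid, 2 panels, h=0.6000): 15.79686
I_{1,1} = 15.79686 + (15.79686 − 18.57586)/3 = 14.87053

14.871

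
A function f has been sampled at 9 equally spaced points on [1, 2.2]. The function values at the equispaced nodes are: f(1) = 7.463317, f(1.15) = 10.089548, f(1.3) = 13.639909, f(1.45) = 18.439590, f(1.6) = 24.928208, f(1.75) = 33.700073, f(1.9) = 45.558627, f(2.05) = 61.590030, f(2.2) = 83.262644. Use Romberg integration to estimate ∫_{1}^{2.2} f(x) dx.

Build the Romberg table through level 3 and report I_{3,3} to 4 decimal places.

I_{0,0} (trapezoid, 1 panel, h=1.2000): 54.435577
I_{1,0} (trapezoid, 2 panels, h=0.6000): 42.174713
I_{2,0} (trapezoid, 4 panels, h=0.3000): 38.846917
I_{3,0} (trapezoid, 8 panels, h=0.1500): 37.996345
I_{1,1} = 42.174713 + (42.174713 − 54.435577)/3 = 38.087758
I_{2,1} = 38.846917 + (38.846917 − 42.174713)/3 = 37.737652
I_{3,1} = 37.996345 + (37.996345 − 38.846917)/3 = 37.712821
I_{2,2} = 37.737652 + (37.737652 − 38.087758)/15 = 37.714312
I_{3,2} = 37.712821 + (37.712821 − 37.737652)/15 = 37.711166
I_{3,3} = 37.711166 + (37.711166 − 37.714312)/63 = 37.711116

37.7111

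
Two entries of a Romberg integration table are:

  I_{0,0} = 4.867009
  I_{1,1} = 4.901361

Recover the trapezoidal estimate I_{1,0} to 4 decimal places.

4.8928

From I_{1,1} = (4·I_{1,0} − I_{0,0})/3, solve for I_{1,0}:
4·I_{1,0} = 3·4.901361 + 4.867009 = 19.571092
I_{1,0} = 4.892773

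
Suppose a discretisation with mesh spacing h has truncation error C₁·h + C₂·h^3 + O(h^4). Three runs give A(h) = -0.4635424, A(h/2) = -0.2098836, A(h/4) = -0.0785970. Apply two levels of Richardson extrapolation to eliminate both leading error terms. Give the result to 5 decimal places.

First eliminate the h term (factor 2^1 = 2):
  B₁ = (2·(-0.2098836) − (-0.4635424))/1 = 0.0437752
  B₂ = (2·(-0.0785970) − (-0.2098836))/1 = 0.0526896
Then eliminate the h^3 term (factor 2^3 = 8):
  (8·0.0526896 − 0.0437752)/7 = 0.0539631

0.05396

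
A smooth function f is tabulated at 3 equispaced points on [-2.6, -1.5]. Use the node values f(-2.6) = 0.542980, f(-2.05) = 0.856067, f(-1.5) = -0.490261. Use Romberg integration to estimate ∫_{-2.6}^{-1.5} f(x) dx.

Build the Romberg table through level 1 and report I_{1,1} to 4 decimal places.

0.6374

I_{0,0} (trapezoid, 1 panel, h=1.1000): 0.028995
I_{1,0} (trapezoid, 2 panels, h=0.5500): 0.485335
I_{1,1} = 0.485335 + (0.485335 − 0.028995)/3 = 0.637448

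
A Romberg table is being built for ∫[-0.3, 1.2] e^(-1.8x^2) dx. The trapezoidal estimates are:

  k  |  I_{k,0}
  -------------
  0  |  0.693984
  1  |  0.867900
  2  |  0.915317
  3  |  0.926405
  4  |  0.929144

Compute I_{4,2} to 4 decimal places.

Richardson extrapolation on the trapezoidal column (denominator 4−1=3):
I_{3,1} = 0.926405 + (0.926405 − 0.915317)/3 = 0.930101
I_{4,1} = (4·0.929144 − 0.926405) / 3 = 0.930057
I_{4,2} = (16·0.930057 − 0.930101) / 15 = 0.930054
(Column j=1 coincides with Simpson's rule on the same nodes.)

0.9301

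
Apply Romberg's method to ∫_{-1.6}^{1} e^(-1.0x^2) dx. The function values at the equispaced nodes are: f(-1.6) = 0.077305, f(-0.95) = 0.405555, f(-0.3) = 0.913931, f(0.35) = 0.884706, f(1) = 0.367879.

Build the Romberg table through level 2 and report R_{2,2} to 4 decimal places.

1.5996

R_{0,0} (trapezoid, 1 panel, h=2.6000): 0.578739
R_{1,0} (trapezoid, 2 panels, h=1.3000): 1.477480
R_{2,0} (trapezoid, 4 panels, h=0.6500): 1.577410
R_{1,1} = 1.477480 + (1.477480 − 0.578739)/3 = 1.777060
R_{2,1} = 1.577410 + (1.577410 − 1.477480)/3 = 1.610720
R_{2,2} = 1.610720 + (1.610720 − 1.777060)/15 = 1.599631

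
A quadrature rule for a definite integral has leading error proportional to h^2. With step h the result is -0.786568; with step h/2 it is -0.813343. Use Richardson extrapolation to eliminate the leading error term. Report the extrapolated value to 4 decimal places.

Extrapolated value = (4·A(h/2) − A(h)) / (4 − 1)
= (4·(-0.813343) − (-0.786568)) / 3
= -2.466804 / 3 = -0.822268

-0.8223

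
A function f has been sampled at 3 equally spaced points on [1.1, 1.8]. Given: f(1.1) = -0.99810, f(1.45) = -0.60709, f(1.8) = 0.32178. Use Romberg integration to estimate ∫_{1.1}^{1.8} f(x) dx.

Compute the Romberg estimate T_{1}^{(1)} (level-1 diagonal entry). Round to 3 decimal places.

T_{0}^{(0)} (trapezoid, 1 panel, h=0.7000): -0.23671
T_{1}^{(0)} (trapezoid, 2 panels, h=0.3500): -0.33084
T_{1}^{(1)} = -0.33084 + (-0.33084 − (-0.23671))/3 = -0.36222

-0.362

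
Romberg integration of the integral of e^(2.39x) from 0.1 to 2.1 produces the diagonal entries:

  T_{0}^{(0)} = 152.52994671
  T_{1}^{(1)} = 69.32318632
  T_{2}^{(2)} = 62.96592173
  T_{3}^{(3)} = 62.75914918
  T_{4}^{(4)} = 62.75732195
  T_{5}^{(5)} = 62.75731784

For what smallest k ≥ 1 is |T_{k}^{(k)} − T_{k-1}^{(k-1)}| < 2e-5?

k = 5

|T_{1}^{(1)} − T_{0}^{(0)}| = 83.20676039 ≥ 2e-5
|T_{2}^{(2)} − T_{1}^{(1)}| = 6.35726459 ≥ 2e-5
|T_{3}^{(3)} − T_{2}^{(2)}| = 0.20677255 ≥ 2e-5
|T_{4}^{(4)} − T_{3}^{(3)}| = 0.00182723 ≥ 2e-5
|T_{5}^{(5)} − T_{4}^{(4)}| = 0.00000411 < 2e-5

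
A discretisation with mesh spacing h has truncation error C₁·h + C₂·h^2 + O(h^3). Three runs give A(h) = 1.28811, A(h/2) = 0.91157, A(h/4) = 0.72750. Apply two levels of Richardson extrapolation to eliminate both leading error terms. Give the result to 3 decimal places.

0.546

First eliminate the h term (factor 2^1 = 2):
  B₁ = (2·0.91157 − 1.28811)/1 = 0.53503
  B₂ = (2·0.72750 − 0.91157)/1 = 0.54343
Then eliminate the h^2 term (factor 2^2 = 4):
  (4·0.54343 − 0.53503)/3 = 0.54623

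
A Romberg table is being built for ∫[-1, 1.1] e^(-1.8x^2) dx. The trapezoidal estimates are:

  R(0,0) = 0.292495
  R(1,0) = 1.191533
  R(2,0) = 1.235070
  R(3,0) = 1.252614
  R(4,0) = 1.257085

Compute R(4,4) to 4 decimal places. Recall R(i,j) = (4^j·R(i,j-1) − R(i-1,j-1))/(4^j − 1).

1.2586

Richardson extrapolation on the trapezoidal column (denominator 4−1=3):
R(1,1) = (4·1.191533 − 0.292495) / 3 = 1.491212
R(2,1) = 1.235070 + (1.235070 − 1.191533)/3 = 1.249582
R(3,1) = 1.252614 + (1.252614 − 1.235070)/3 = 1.258462
R(4,1) = (4·1.257085 − 1.252614) / 3 = 1.258575
R(2,2) = (16·1.249582 − 1.491212) / 15 = 1.233473
R(3,2) = (16·1.258462 − 1.249582) / 15 = 1.259054
R(4,2) = 1.258575 + (1.258575 − 1.258462)/15 = 1.258583
R(3,3) = (64·1.259054 − 1.233473) / 63 = 1.259460
R(4,3) = 1.258583 + (1.258583 − 1.259054)/63 = 1.258576
R(4,4) = 1.258576 + (1.258576 − 1.259460)/255 = 1.258573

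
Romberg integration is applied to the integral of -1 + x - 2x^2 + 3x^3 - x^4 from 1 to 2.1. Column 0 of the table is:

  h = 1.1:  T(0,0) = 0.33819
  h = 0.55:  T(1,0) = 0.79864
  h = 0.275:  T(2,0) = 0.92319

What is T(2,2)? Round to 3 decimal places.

0.966

Richardson extrapolation on the trapezoidal column (denominator 4−1=3):
T(1,1) = (4·0.79864 − 0.33819) / 3 = 0.95212
T(2,1) = 0.92319 + (0.92319 − 0.79864)/3 = 0.96471
T(2,2) = (16·0.96471 − 0.95212) / 15 = 0.96555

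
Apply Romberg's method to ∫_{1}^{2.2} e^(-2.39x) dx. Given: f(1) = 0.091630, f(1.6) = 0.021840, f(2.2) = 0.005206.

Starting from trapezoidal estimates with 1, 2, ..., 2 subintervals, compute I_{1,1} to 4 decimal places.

I_{0,0} (trapezoid, 1 panel, h=1.2000): 0.058102
I_{1,0} (trapezoid, 2 panels, h=0.6000): 0.042155
I_{1,1} = 0.042155 + (0.042155 − 0.058102)/3 = 0.036839

0.0368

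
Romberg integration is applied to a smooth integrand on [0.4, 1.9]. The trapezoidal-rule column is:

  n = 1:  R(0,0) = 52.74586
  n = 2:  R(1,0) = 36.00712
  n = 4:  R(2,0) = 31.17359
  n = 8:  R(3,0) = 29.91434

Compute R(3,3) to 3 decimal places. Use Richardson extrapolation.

29.490

Richardson extrapolation on the trapezoidal column (denominator 4−1=3):
R(1,1) = 36.00712 + (36.00712 − 52.74586)/3 = 30.42754
R(2,1) = 31.17359 + (31.17359 − 36.00712)/3 = 29.56241
R(3,1) = (4·29.91434 − 31.17359) / 3 = 29.49459
R(2,2) = (16·29.56241 − 30.42754) / 15 = 29.50473
R(3,2) = (16·29.49459 − 29.56241) / 15 = 29.49007
R(3,3) = (64·29.49007 − 29.50473) / 63 = 29.48984
(Column j=1 coincides with Simpson's rule on the same nodes.)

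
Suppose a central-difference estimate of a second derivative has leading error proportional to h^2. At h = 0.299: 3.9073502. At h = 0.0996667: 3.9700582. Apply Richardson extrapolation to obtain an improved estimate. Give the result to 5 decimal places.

3.97790

Extrapolated value = (9·A(h/3) − A(h)) / (9 − 1)
= (9·3.9700582 − 3.9073502) / 8
= 31.8231736 / 8 = 3.9778967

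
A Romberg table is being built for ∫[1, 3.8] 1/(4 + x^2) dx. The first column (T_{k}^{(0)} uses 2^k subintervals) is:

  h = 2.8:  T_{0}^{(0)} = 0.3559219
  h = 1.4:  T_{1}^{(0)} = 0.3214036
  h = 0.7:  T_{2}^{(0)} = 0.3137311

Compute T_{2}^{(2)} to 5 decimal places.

0.31126

Richardson extrapolation on the trapezoidal column (denominator 4−1=3):
T_{1}^{(1)} = 0.3214036 + (0.3214036 − 0.3559219)/3 = 0.3098975
T_{2}^{(1)} = (4·0.3137311 − 0.3214036) / 3 = 0.3111736
T_{2}^{(2)} = (16·0.3111736 − 0.3098975) / 15 = 0.3112587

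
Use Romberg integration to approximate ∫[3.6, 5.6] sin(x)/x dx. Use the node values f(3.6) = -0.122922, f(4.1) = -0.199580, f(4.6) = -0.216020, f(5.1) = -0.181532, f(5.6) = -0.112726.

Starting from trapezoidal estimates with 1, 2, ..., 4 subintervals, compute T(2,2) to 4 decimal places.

T(0,0) (trapezoid, 1 panel, h=2.0000): -0.235648
T(1,0) (trapezoid, 2 panels, h=1.0000): -0.333844
T(2,0) (trapezoid, 4 panels, h=0.5000): -0.357478
T(1,1) = -0.333844 + (-0.333844 − (-0.235648))/3 = -0.366576
T(2,1) = -0.357478 + (-0.357478 − (-0.333844))/3 = -0.365356
T(2,2) = -0.365356 + (-0.365356 − (-0.366576))/15 = -0.365275

-0.3653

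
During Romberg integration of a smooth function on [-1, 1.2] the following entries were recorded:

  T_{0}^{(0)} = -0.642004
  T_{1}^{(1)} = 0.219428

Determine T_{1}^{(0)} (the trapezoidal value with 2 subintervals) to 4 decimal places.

From T_{1}^{(1)} = (4·T_{1}^{(0)} − T_{0}^{(0)})/3, solve for T_{1}^{(0)}:
4·T_{1}^{(0)} = 3·0.219428 + (-0.642004) = 0.016280
T_{1}^{(0)} = 0.004070

0.0041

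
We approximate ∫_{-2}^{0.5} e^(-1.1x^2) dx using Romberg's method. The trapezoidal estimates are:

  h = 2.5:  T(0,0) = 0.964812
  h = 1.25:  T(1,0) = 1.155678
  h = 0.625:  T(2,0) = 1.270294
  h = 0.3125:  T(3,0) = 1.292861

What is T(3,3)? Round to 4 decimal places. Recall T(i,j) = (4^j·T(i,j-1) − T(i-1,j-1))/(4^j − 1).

1.2996

Richardson extrapolation on the trapezoidal column (denominator 4−1=3):
T(1,1) = (4·1.155678 − 0.964812) / 3 = 1.219300
T(2,1) = (4·1.270294 − 1.155678) / 3 = 1.308499
T(3,1) = 1.292861 + (1.292861 − 1.270294)/3 = 1.300383
T(2,2) = 1.308499 + (1.308499 − 1.219300)/15 = 1.314446
T(3,2) = (16·1.300383 − 1.308499) / 15 = 1.299842
T(3,3) = (64·1.299842 − 1.314446) / 63 = 1.299610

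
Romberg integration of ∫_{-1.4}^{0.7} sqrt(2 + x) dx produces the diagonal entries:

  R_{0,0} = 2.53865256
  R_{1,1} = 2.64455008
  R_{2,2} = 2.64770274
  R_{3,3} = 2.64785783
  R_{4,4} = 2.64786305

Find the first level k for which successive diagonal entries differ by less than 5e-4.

|R_{1,1} − R_{0,0}| = 0.10589752 ≥ 5e-4
|R_{2,2} − R_{1,1}| = 0.00315266 ≥ 5e-4
|R_{3,3} − R_{2,2}| = 0.00015509 < 5e-4

k = 3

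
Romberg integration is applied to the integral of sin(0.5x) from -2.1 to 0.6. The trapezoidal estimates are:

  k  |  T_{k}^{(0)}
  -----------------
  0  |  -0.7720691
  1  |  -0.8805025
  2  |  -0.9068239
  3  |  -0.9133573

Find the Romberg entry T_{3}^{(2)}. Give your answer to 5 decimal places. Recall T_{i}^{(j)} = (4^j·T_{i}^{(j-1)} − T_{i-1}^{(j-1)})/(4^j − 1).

-0.91553

Richardson extrapolation on the trapezoidal column (denominator 4−1=3):
T_{2}^{(1)} = -0.9068239 + (-0.9068239 − (-0.8805025))/3 = -0.9155977
T_{3}^{(1)} = -0.9133573 + (-0.9133573 − (-0.9068239))/3 = -0.9155351
T_{3}^{(2)} = -0.9155351 + (-0.9155351 − (-0.9155977))/15 = -0.9155309
(Column j=1 coincides with Simpson's rule on the same nodes.)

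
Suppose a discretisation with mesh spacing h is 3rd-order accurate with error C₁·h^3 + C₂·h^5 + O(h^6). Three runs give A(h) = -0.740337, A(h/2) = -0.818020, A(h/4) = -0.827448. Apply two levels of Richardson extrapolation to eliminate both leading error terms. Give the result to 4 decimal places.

-0.8288

First eliminate the h^3 term (factor 2^3 = 8):
  B₁ = (8·(-0.818020) − (-0.740337))/7 = -0.829118
  B₂ = (8·(-0.827448) − (-0.818020))/7 = -0.828795
Then eliminate the h^5 term (factor 2^5 = 32):
  (32·(-0.828795) − (-0.829118))/31 = -0.828785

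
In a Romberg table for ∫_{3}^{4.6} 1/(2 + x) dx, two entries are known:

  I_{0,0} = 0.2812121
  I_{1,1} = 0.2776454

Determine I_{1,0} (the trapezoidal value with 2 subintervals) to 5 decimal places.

0.27854

From I_{1,1} = (4·I_{1,0} − I_{0,0})/3, solve for I_{1,0}:
4·I_{1,0} = 3·0.2776454 + 0.2812121 = 1.1141483
I_{1,0} = 0.2785371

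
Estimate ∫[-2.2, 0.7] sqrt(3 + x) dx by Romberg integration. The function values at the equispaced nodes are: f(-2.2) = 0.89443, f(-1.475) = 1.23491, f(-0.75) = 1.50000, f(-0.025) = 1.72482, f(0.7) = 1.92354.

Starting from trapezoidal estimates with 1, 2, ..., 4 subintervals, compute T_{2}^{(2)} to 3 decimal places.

4.267

T_{0}^{(0)} (trapezoid, 1 panel, h=2.9000): 4.08606
T_{1}^{(0)} (trapezoid, 2 panels, h=1.4500): 4.21803
T_{2}^{(0)} (trapezoid, 4 panels, h=0.7250): 4.25482
T_{1}^{(1)} = 4.21803 + (4.21803 − 4.08606)/3 = 4.26202
T_{2}^{(1)} = 4.25482 + (4.25482 − 4.21803)/3 = 4.26708
T_{2}^{(2)} = 4.26708 + (4.26708 − 4.26202)/15 = 4.26742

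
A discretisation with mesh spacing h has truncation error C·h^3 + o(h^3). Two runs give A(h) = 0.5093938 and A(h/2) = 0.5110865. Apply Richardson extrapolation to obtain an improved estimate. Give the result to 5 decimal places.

Extrapolated value = (8·A(h/2) − A(h)) / (8 − 1)
= (8·0.5110865 − 0.5093938) / 7
= 3.5792982 / 7 = 0.5113283

0.51133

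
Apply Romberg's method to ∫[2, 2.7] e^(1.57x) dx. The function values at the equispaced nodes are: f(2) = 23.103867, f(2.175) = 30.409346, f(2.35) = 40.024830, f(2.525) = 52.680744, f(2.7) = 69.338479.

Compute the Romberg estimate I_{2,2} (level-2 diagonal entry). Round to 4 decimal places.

29.4488

I_{0,0} (trapezoid, 1 panel, h=0.7000): 32.354821
I_{1,0} (trapezoid, 2 panels, h=0.3500): 30.186101
I_{2,0} (trapezoid, 4 panels, h=0.1750): 29.633816
I_{1,1} = 30.186101 + (30.186101 − 32.354821)/3 = 29.463194
I_{2,1} = 29.633816 + (29.633816 − 30.186101)/3 = 29.449721
I_{2,2} = 29.449721 + (29.449721 − 29.463194)/15 = 29.448823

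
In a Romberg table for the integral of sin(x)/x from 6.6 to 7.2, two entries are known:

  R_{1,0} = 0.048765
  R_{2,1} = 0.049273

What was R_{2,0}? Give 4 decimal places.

From R_{2,1} = (4·R_{2,0} − R_{1,0})/3, solve for R_{2,0}:
4·R_{2,0} = 3·0.049273 + 0.048765 = 0.196584
R_{2,0} = 0.049146

0.0491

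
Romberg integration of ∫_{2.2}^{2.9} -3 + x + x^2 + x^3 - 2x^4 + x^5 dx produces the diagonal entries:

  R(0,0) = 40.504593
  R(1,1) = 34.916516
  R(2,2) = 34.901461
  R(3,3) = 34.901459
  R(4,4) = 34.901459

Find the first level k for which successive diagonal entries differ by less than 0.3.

k = 2

|R(1,1) − R(0,0)| = 5.588077 ≥ 0.3
|R(2,2) − R(1,1)| = 0.015055 < 0.3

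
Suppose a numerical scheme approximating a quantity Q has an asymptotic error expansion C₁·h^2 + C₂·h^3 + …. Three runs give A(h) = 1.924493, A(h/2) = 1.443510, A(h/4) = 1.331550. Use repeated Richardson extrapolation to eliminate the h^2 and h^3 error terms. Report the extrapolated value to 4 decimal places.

First eliminate the h^2 term (factor 2^2 = 4):
  B₁ = (4·1.443510 − 1.924493)/3 = 1.283182
  B₂ = (4·1.331550 − 1.443510)/3 = 1.294230
Then eliminate the h^3 term (factor 2^3 = 8):
  (8·1.294230 − 1.283182)/7 = 1.295808

1.2958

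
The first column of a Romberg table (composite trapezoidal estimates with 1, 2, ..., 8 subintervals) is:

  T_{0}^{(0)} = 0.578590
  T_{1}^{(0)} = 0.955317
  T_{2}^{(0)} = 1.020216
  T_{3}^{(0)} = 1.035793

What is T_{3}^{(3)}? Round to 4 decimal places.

T_{1}^{(1)} = 0.955317 + (0.955317 − 0.578590)/3 = 1.080893
T_{2}^{(1)} = 1.020216 + (1.020216 − 0.955317)/3 = 1.041849
T_{3}^{(1)} = 1.035793 + (1.035793 − 1.020216)/3 = 1.040985
T_{2}^{(2)} = 1.041849 + (1.041849 − 1.080893)/15 = 1.039246
T_{3}^{(2)} = (16·1.040985 − 1.041849) / 15 = 1.040927
T_{3}^{(3)} = (64·1.040927 − 1.039246) / 63 = 1.040954
(Column j=1 coincides with Simpson's rule on the same nodes.)

1.0410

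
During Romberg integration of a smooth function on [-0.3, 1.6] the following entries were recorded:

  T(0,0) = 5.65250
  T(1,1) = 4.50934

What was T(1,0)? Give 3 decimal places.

From T(1,1) = (4·T(1,0) − T(0,0))/3, solve for T(1,0):
4·T(1,0) = 3·4.50934 + 5.65250 = 19.18052
T(1,0) = 4.79513

4.795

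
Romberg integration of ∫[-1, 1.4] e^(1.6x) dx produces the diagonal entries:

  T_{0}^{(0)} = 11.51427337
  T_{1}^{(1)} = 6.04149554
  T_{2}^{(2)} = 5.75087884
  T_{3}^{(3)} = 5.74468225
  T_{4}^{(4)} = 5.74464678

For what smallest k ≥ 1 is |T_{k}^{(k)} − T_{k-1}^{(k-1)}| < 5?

|T_{1}^{(1)} − T_{0}^{(0)}| = 5.47277783 ≥ 5
|T_{2}^{(2)} − T_{1}^{(1)}| = 0.29061670 < 5

k = 2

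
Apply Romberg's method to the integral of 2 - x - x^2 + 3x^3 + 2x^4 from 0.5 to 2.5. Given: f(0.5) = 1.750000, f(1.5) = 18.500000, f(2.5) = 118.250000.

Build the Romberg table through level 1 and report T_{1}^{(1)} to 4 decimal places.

T_{0}^{(0)} (trapezoid, 1 panel, h=2.0000): 120.000000
T_{1}^{(0)} (trapezoid, 2 panels, h=1.0000): 78.500000
T_{1}^{(1)} = 78.500000 + (78.500000 − 120.000000)/3 = 64.666667

64.6667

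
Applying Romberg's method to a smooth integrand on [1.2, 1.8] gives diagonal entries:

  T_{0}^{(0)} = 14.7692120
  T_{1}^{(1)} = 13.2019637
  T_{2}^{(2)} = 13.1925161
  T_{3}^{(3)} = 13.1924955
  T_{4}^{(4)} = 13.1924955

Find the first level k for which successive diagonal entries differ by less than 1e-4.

|T_{1}^{(1)} − T_{0}^{(0)}| = 1.5672483 ≥ 1e-4
|T_{2}^{(2)} − T_{1}^{(1)}| = 0.0094476 ≥ 1e-4
|T_{3}^{(3)} − T_{2}^{(2)}| = 0.0000206 < 1e-4

k = 3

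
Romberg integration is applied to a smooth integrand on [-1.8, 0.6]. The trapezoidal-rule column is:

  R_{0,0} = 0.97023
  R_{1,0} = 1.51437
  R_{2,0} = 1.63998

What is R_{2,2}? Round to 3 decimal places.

1.681

R_{1,1} = (4·1.51437 − 0.97023) / 3 = 1.69575
R_{2,1} = (4·1.63998 − 1.51437) / 3 = 1.68185
R_{2,2} = (16·1.68185 − 1.69575) / 15 = 1.68092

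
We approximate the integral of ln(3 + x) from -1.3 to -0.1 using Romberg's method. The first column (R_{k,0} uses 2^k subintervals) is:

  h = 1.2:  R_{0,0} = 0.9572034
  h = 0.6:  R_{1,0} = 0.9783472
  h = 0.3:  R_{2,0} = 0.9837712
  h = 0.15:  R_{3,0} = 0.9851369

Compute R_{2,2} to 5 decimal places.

Richardson extrapolation on the trapezoidal column (denominator 4−1=3):
R_{1,1} = (4·0.9783472 − 0.9572034) / 3 = 0.9853951
R_{2,1} = (4·0.9837712 − 0.9783472) / 3 = 0.9855792
R_{2,2} = 0.9855792 + (0.9855792 − 0.9853951)/15 = 0.9855915
(Column j=1 coincides with Simpson's rule on the same nodes.)

0.98559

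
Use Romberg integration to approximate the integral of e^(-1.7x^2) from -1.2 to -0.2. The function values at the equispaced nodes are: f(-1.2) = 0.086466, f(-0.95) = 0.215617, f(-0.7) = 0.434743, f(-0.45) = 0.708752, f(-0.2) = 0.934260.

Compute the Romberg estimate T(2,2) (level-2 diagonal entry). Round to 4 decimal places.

0.4660

T(0,0) (trapezoid, 1 panel, h=1.0000): 0.510363
T(1,0) (trapezoid, 2 panels, h=0.5000): 0.472553
T(2,0) (trapezoid, 4 panels, h=0.2500): 0.467369
T(1,1) = 0.472553 + (0.472553 − 0.510363)/3 = 0.459950
T(2,1) = 0.467369 + (0.467369 − 0.472553)/3 = 0.465641
T(2,2) = 0.465641 + (0.465641 − 0.459950)/15 = 0.466020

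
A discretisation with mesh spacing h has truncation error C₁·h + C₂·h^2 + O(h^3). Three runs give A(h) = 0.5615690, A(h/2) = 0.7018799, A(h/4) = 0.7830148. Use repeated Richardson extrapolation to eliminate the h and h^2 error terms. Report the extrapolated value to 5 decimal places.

First eliminate the h term (factor 2^1 = 2):
  B₁ = (2·0.7018799 − 0.5615690)/1 = 0.8421908
  B₂ = (2·0.7830148 − 0.7018799)/1 = 0.8641497
Then eliminate the h^2 term (factor 2^2 = 4):
  (4·0.8641497 − 0.8421908)/3 = 0.8714693

0.87147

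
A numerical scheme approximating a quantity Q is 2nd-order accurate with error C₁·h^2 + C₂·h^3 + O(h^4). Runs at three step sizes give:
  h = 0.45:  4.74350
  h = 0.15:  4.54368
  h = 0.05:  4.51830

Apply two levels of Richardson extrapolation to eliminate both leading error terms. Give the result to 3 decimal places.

4.515

First eliminate the h^2 term (factor 3^2 = 9):
  B₁ = (9·4.54368 − 4.74350)/8 = 4.51870
  B₂ = (9·4.51830 − 4.54368)/8 = 4.51513
Then eliminate the h^3 term (factor 3^3 = 27):
  (27·4.51513 − 4.51870)/26 = 4.51499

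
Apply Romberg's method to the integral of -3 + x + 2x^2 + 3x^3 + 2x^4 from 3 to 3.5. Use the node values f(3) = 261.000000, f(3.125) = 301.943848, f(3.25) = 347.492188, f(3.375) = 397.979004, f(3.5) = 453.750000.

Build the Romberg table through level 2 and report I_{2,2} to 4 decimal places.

175.3927

I_{0,0} (trapezoid, 1 panel, h=0.5000): 178.687500
I_{1,0} (trapezoid, 2 panels, h=0.2500): 176.216797
I_{2,0} (trapezoid, 4 panels, h=0.1250): 175.598755
I_{1,1} = 176.216797 + (176.216797 − 178.687500)/3 = 175.393229
I_{2,1} = 175.598755 + (175.598755 − 176.216797)/3 = 175.392741
I_{2,2} = 175.392741 + (175.392741 − 175.393229)/15 = 175.392708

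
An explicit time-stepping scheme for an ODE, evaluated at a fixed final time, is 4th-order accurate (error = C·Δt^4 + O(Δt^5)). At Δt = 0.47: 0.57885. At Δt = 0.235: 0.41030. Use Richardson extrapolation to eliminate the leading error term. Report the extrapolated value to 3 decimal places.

0.399

The leading error scales as Δt^4; refining by a factor of 2 reduces it by 2^4 = 16.
Extrapolated value = (16·A(Δt/2) − A(Δt)) / (16 − 1)
= (16·0.41030 − 0.57885) / 15
= 5.98595 / 15 = 0.39906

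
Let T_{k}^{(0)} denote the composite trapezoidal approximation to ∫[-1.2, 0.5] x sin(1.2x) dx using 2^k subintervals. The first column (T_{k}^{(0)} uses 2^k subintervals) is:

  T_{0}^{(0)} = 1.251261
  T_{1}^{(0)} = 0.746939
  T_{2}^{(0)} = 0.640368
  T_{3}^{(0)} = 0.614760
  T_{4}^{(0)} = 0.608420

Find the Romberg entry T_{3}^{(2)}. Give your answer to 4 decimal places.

Richardson extrapolation on the trapezoidal column (denominator 4−1=3):
T_{2}^{(1)} = 0.640368 + (0.640368 − 0.746939)/3 = 0.604844
T_{3}^{(1)} = (4·0.614760 − 0.640368) / 3 = 0.606224
T_{3}^{(2)} = 0.606224 + (0.606224 − 0.604844)/15 = 0.606316
(Column j=1 coincides with Simpson's rule on the same nodes.)

0.6063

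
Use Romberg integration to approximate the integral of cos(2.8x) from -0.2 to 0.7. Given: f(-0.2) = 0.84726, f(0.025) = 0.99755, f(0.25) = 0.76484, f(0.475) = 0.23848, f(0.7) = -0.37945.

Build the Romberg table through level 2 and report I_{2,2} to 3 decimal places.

I_{0,0} (trapezoid, 1 panel, h=0.9000): 0.21051
I_{1,0} (trapezoid, 2 panels, h=0.4500): 0.44944
I_{2,0} (trapezoid, 4 panels, h=0.2250): 0.50282
I_{1,1} = 0.44944 + (0.44944 − 0.21051)/3 = 0.52908
I_{2,1} = 0.50282 + (0.50282 − 0.44944)/3 = 0.52061
I_{2,2} = 0.52061 + (0.52061 − 0.52908)/15 = 0.52005

0.520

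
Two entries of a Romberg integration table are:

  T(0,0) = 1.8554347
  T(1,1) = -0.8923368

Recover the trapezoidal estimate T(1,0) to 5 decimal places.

From T(1,1) = (4·T(1,0) − T(0,0))/3, solve for T(1,0):
4·T(1,0) = 3·(-0.8923368) + 1.8554347 = -0.8215757
T(1,0) = -0.2053939

-0.20539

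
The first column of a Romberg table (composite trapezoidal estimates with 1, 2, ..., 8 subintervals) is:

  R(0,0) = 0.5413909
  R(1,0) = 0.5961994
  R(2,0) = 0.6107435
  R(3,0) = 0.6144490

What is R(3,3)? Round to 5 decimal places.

0.61569

Richardson extrapolation on the trapezoidal column (denominator 4−1=3):
R(1,1) = (4·0.5961994 − 0.5413909) / 3 = 0.6144689
R(2,1) = 0.6107435 + (0.6107435 − 0.5961994)/3 = 0.6155915
R(3,1) = 0.6144490 + (0.6144490 − 0.6107435)/3 = 0.6156842
R(2,2) = (16·0.6155915 − 0.6144689) / 15 = 0.6156663
R(3,2) = (16·0.6156842 − 0.6155915) / 15 = 0.6156904
R(3,3) = (64·0.6156904 − 0.6156663) / 63 = 0.6156908
(Column j=1 coincides with Simpson's rule on the same nodes.)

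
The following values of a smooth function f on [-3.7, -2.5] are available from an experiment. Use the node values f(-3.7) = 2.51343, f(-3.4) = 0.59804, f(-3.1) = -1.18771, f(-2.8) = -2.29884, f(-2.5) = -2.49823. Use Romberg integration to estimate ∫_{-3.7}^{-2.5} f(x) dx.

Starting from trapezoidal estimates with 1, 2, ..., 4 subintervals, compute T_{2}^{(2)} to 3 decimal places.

-0.914

T_{0}^{(0)} (trapezoid, 1 panel, h=1.2000): 0.00912
T_{1}^{(0)} (trapezoid, 2 panels, h=0.6000): -0.70807
T_{2}^{(0)} (trapezoid, 4 panels, h=0.3000): -0.86427
T_{1}^{(1)} = -0.70807 + (-0.70807 − 0.00912)/3 = -0.94713
T_{2}^{(1)} = -0.86427 + (-0.86427 − (-0.70807))/3 = -0.91634
T_{2}^{(2)} = -0.91634 + (-0.91634 − (-0.94713))/15 = -0.91429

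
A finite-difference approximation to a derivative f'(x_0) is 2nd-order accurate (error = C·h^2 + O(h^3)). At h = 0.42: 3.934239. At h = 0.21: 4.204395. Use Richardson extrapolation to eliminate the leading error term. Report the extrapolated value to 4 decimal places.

The leading error scales as h^2; refining by a factor of 2 reduces it by 2^2 = 4.
Extrapolated value = (4·A(h/2) − A(h)) / (4 − 1)
= (4·4.204395 − 3.934239) / 3
= 12.883341 / 3 = 4.294447

4.2944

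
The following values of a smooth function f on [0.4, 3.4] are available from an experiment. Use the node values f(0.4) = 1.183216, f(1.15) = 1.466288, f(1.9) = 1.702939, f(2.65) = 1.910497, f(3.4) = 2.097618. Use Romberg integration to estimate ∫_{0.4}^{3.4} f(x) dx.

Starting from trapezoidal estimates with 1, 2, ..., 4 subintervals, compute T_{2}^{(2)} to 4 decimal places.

T_{0}^{(0)} (trapezoid, 1 panel, h=3.0000): 4.921251
T_{1}^{(0)} (trapezoid, 2 panels, h=1.5000): 5.015034
T_{2}^{(0)} (trapezoid, 4 panels, h=0.7500): 5.040106
T_{1}^{(1)} = 5.015034 + (5.015034 − 4.921251)/3 = 5.046295
T_{2}^{(1)} = 5.040106 + (5.040106 − 5.015034)/3 = 5.048463
T_{2}^{(2)} = 5.048463 + (5.048463 − 5.046295)/15 = 5.048608

5.0486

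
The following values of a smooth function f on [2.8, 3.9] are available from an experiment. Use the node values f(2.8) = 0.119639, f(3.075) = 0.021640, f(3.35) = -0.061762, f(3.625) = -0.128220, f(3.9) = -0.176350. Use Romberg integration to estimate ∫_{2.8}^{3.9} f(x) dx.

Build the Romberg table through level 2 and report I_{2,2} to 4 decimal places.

I_{0,0} (trapezoid, 1 panel, h=1.1000): -0.031191
I_{1,0} (trapezoid, 2 panels, h=0.5500): -0.049565
I_{2,0} (trapezoid, 4 panels, h=0.2750): -0.054092
I_{1,1} = -0.049565 + (-0.049565 − (-0.031191))/3 = -0.055690
I_{2,1} = -0.054092 + (-0.054092 − (-0.049565))/3 = -0.055601
I_{2,2} = -0.055601 + (-0.055601 − (-0.055690))/15 = -0.055595

-0.0556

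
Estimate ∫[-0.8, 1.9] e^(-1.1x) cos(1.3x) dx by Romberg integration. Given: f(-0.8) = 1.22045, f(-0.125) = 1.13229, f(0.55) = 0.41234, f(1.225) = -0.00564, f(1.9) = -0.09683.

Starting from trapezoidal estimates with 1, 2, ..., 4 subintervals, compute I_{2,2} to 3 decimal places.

1.466

I_{0,0} (trapezoid, 1 panel, h=2.7000): 1.51689
I_{1,0} (trapezoid, 2 panels, h=1.3500): 1.31510
I_{2,0} (trapezoid, 4 panels, h=0.6750): 1.41804
I_{1,1} = 1.31510 + (1.31510 − 1.51689)/3 = 1.24784
I_{2,1} = 1.41804 + (1.41804 − 1.31510)/3 = 1.45235
I_{2,2} = 1.45235 + (1.45235 − 1.24784)/15 = 1.46598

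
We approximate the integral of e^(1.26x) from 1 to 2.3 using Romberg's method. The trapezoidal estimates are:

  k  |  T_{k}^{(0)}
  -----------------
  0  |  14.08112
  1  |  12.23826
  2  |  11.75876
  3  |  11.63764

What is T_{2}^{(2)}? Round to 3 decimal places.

11.597

Richardson extrapolation on the trapezoidal column (denominator 4−1=3):
T_{1}^{(1)} = 12.23826 + (12.23826 − 14.08112)/3 = 11.62397
T_{2}^{(1)} = 11.75876 + (11.75876 − 12.23826)/3 = 11.59893
T_{2}^{(2)} = (16·11.59893 − 11.62397) / 15 = 11.59726
(Column j=1 coincides with Simpson's rule on the same nodes.)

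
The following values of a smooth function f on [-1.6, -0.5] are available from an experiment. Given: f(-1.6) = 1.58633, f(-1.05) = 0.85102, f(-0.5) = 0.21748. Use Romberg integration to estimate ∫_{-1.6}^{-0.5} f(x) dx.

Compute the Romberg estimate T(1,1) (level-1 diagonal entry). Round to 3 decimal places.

T(0,0) (trapezoid, 1 panel, h=1.1000): 0.99210
T(1,0) (trapezoid, 2 panels, h=0.5500): 0.96411
T(1,1) = 0.96411 + (0.96411 − 0.99210)/3 = 0.95478

0.955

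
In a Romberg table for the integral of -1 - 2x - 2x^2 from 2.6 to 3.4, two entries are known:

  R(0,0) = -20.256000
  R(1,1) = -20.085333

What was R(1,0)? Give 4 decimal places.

From R(1,1) = (4·R(1,0) − R(0,0))/3, solve for R(1,0):
4·R(1,0) = 3·(-20.085333) + (-20.256000) = -80.511999
R(1,0) = -20.128000

-20.1280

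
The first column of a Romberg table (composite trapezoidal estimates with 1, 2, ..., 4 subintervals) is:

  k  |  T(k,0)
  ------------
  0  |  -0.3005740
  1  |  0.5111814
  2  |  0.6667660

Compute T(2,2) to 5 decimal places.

Richardson extrapolation on the trapezoidal column (denominator 4−1=3):
T(1,1) = (4·0.5111814 − (-0.3005740)) / 3 = 0.7817665
T(2,1) = (4·0.6667660 − 0.5111814) / 3 = 0.7186275
T(2,2) = 0.7186275 + (0.7186275 − 0.7817665)/15 = 0.7144182

0.71442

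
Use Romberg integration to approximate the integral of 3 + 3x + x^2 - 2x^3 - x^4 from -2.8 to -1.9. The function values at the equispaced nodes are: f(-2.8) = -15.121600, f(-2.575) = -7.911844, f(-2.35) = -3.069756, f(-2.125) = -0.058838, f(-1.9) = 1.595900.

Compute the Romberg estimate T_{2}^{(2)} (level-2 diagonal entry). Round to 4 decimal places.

-3.8658

T_{0}^{(0)} (trapezoid, 1 panel, h=0.9000): -6.086565
T_{1}^{(0)} (trapezoid, 2 panels, h=0.4500): -4.424673
T_{2}^{(0)} (trapezoid, 4 panels, h=0.2250): -4.005740
T_{1}^{(1)} = -4.424673 + (-4.424673 − (-6.086565))/3 = -3.870709
T_{2}^{(1)} = -4.005740 + (-4.005740 − (-4.424673))/3 = -3.866096
T_{2}^{(2)} = -3.866096 + (-3.866096 − (-3.870709))/15 = -3.865788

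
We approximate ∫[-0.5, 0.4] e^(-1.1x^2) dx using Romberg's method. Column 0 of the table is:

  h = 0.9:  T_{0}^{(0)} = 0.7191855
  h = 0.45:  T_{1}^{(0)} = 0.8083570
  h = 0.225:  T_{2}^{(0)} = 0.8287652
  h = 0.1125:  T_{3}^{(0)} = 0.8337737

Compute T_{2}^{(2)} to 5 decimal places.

Richardson extrapolation on the trapezoidal column (denominator 4−1=3):
T_{1}^{(1)} = (4·0.8083570 − 0.7191855) / 3 = 0.8380808
T_{2}^{(1)} = 0.8287652 + (0.8287652 − 0.8083570)/3 = 0.8355679
T_{2}^{(2)} = (16·0.8355679 − 0.8380808) / 15 = 0.8354004

0.83540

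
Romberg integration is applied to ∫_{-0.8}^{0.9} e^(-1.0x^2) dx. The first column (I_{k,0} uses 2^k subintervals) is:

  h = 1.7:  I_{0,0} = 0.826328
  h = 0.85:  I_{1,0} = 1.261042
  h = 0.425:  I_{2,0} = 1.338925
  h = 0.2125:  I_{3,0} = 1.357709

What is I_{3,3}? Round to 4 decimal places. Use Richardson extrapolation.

Richardson extrapolation on the trapezoidal column (denominator 4−1=3):
I_{1,1} = (4·1.261042 − 0.826328) / 3 = 1.405947
I_{2,1} = 1.338925 + (1.338925 − 1.261042)/3 = 1.364886
I_{3,1} = 1.357709 + (1.357709 − 1.338925)/3 = 1.363970
I_{2,2} = (16·1.364886 − 1.405947) / 15 = 1.362149
I_{3,2} = 1.363970 + (1.363970 − 1.364886)/15 = 1.363909
I_{3,3} = (64·1.363909 − 1.362149) / 63 = 1.363937

1.3639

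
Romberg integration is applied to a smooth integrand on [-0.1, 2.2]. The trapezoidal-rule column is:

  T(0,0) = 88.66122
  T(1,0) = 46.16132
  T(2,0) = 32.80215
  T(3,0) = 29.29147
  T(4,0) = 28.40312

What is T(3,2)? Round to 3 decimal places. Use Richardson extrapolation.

Richardson extrapolation on the trapezoidal column (denominator 4−1=3):
T(2,1) = (4·32.80215 − 46.16132) / 3 = 28.34909
T(3,1) = (4·29.29147 − 32.80215) / 3 = 28.12124
T(3,2) = (16·28.12124 − 28.34909) / 15 = 28.10605

28.106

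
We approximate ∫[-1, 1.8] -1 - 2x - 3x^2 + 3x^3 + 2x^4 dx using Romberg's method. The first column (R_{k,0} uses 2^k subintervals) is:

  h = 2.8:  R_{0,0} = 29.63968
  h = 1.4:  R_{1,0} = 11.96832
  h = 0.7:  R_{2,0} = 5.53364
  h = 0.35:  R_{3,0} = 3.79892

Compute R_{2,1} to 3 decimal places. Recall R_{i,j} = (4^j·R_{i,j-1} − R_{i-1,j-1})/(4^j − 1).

3.389

Richardson extrapolation on the trapezoidal column (denominator 4−1=3):
R_{2,1} = (4·5.53364 − 11.96832) / 3 = 3.38875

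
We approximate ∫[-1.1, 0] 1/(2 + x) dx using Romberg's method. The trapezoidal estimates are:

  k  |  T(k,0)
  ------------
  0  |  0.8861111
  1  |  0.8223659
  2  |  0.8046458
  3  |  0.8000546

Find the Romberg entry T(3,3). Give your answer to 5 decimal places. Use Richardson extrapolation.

0.79851

T(1,1) = (4·0.8223659 − 0.8861111) / 3 = 0.8011175
T(2,1) = 0.8046458 + (0.8046458 − 0.8223659)/3 = 0.7987391
T(3,1) = (4·0.8000546 − 0.8046458) / 3 = 0.7985242
T(2,2) = 0.7987391 + (0.7987391 − 0.8011175)/15 = 0.7985805
T(3,2) = (16·0.7985242 − 0.7987391) / 15 = 0.7985099
T(3,3) = (64·0.7985099 − 0.7985805) / 63 = 0.7985088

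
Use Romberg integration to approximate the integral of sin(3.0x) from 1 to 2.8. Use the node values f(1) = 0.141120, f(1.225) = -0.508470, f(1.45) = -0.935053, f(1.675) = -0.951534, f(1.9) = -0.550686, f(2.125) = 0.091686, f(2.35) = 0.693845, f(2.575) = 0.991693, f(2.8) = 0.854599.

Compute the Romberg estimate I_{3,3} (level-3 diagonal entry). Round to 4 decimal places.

I_{0,0} (trapezoid, 1 panel, h=1.8000): 0.896147
I_{1,0} (trapezoid, 2 panels, h=0.9000): -0.047544
I_{2,0} (trapezoid, 4 panels, h=0.4500): -0.132316
I_{3,0} (trapezoid, 8 panels, h=0.2250): -0.150898
I_{1,1} = -0.047544 + (-0.047544 − 0.896147)/3 = -0.362108
I_{2,1} = -0.132316 + (-0.132316 − (-0.047544))/3 = -0.160573
I_{3,1} = -0.150898 + (-0.150898 − (-0.132316))/3 = -0.157092
I_{2,2} = -0.160573 + (-0.160573 − (-0.362108))/15 = -0.147137
I_{3,2} = -0.157092 + (-0.157092 − (-0.160573))/15 = -0.156860
I_{3,3} = -0.156860 + (-0.156860 − (-0.147137))/63 = -0.157014

-0.1570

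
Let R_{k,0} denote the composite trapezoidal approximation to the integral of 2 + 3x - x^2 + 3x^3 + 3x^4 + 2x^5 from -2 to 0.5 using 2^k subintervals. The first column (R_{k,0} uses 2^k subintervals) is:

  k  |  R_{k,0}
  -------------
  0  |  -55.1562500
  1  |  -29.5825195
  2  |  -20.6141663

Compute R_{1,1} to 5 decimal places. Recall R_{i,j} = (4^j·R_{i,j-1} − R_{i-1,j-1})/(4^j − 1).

Richardson extrapolation on the trapezoidal column (denominator 4−1=3):
R_{1,1} = -29.5825195 + (-29.5825195 − (-55.1562500))/3 = -21.0579427
(Column j=1 coincides with Simpson's rule on the same nodes.)

-21.05794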